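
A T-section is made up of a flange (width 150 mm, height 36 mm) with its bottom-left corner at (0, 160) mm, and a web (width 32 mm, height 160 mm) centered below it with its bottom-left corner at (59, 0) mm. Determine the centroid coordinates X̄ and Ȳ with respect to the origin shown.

X̄ = 75.00 mm, Ȳ = 130.30 mm

Part | A | x̄ᵢ | ȳᵢ | A·x̄ᵢ | A·ȳᵢ
web | 5120.00 | 75.00 | 80.00 | 384000.00 | 409600.00
flange | 5400.00 | 75.00 | 178.00 | 405000.00 | 961200.00
Σ | 10520.00 |  |  | 789000.00 | 1370800.00
X̄ = 789000.00 / 10520.00 = 75.00 mm
Ȳ = 1370800.00 / 10520.00 = 130.30 mm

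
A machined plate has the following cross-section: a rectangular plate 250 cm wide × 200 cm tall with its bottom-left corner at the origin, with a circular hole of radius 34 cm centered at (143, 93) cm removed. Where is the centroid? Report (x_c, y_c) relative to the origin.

x_c = 123.59 cm, y_c = 100.55 cm

plate: A = 250 × 200 = 50000.00, centroid at (125.00, 100.00).
hole: A = −π·34² = -3631.68, centroid at (143.00, 93.00).
ΣA = 46368.32 cm², ΣAx_c = 5730669.60 cm³, ΣAy_c = 4662253.66 cm³.
x_c = 5730669.60/46368.32 = 123.59 cm; y_c = 4662253.66/46368.32 = 100.55 cm.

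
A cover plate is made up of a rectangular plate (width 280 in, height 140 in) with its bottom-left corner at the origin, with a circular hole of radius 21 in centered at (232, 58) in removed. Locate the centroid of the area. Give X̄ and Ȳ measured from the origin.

X̄ = 136.63 in, Ȳ = 70.44 in

plate: A = 280 × 140 = 39200.00, centroid at (140.00, 70.00).
hole: A = −π·21² = -1385.44, centroid at (232.00, 58.00).
ΣA = 37814.56 in², ΣAX̄ = 5166577.37 in³, ΣAȲ = 2663644.34 in³.
X̄ = 5166577.37/37814.56 = 136.63 in; Ȳ = 2663644.34/37814.56 = 70.44 in.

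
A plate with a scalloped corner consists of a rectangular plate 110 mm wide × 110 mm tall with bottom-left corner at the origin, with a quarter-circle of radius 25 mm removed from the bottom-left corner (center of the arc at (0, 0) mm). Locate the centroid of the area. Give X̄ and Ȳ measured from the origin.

plate: A = 110 × 110 = 12100.00, centroid at (55.00, 55.00).
removed quarter-circle: A = −¼π·25² = -490.87, centroid at (10.61, 10.61).
ΣA = 11609.13 mm², ΣAX̄ = 660291.67 mm³, ΣAȲ = 660291.67 mm³.
X̄ = 660291.67/11609.13 = 56.88 mm; Ȳ = 660291.67/11609.13 = 56.88 mm.

X̄ = 56.88 mm, Ȳ = 56.88 mm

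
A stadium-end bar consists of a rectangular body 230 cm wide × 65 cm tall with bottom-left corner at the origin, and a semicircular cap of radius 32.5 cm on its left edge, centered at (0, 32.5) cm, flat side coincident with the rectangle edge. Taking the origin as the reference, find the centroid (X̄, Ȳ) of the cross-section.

Part | A | x̄ᵢ | ȳᵢ | A·x̄ᵢ | A·ȳᵢ
rectangular body | 14950.00 | 115.00 | 32.50 | 1719250.00 | 485875.00
semicircular end | 1659.15 | -13.79 | 32.50 | -22885.42 | 53922.49
Σ | 16609.15 |  |  | 1696364.58 | 539797.49
X̄ = 1696364.58 / 16609.15 = 102.13 cm
Ȳ = 539797.49 / 16609.15 = 32.50 cm

X̄ = 102.13 cm, Ȳ = 32.50 cm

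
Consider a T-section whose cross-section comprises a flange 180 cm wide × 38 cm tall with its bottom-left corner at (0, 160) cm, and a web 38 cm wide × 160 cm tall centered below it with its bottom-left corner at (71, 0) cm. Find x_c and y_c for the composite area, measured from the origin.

x_c = 90.00 cm, y_c = 132.41 cm

web: A = 38 × 160 = 6080.00, centroid at (90.00, 80.00).
flange: A = 180 × 38 = 6840.00, centroid at (90.00, 179.00).
ΣA = 12920.00 cm²
ΣAx_c = (6080.00)(90.00) + (6840.00)(90.00) = 1162800.00 cm³
ΣAy_c = (6080.00)(80.00) + (6840.00)(179.00) = 1710760.00 cm³
x_c = 1162800.00 / 12920.00 = 90.00 cm
y_c = 1710760.00 / 12920.00 = 132.41 cm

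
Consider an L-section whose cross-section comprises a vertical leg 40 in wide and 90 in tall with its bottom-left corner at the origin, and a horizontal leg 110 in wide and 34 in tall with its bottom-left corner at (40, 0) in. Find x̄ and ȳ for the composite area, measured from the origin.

x̄ = 58.22 in, ȳ = 30.73 in

vertical leg: A = 40 × 90 = 3600.00, centroid at (20.00, 45.00).
horizontal leg: A = 110 × 34 = 3740.00, centroid at (95.00, 17.00).
ΣA = 7340.00 in², ΣAx̄ = 427300.00 in³, ΣAȳ = 225580.00 in³.
x̄ = 427300.00/7340.00 = 58.22 in; ȳ = 225580.00/7340.00 = 30.73 in.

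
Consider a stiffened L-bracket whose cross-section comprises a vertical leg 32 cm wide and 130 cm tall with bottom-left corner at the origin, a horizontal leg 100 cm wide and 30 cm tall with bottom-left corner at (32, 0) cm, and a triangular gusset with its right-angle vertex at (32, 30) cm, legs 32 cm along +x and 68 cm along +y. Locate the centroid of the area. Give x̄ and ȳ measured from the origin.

x̄ = 43.52 cm, ȳ = 45.19 cm

Part | A | x̄ᵢ | ȳᵢ | A·x̄ᵢ | A·ȳᵢ
vertical leg | 4160.00 | 16.00 | 65.00 | 66560.00 | 270400.00
horizontal leg | 3000.00 | 82.00 | 15.00 | 246000.00 | 45000.00
gusset | 1088.00 | 42.67 | 52.67 | 46421.33 | 57301.33
Σ | 8248.00 |  |  | 358981.33 | 372701.33
x̄ = 358981.33 / 8248.00 = 43.52 cm
ȳ = 372701.33 / 8248.00 = 45.19 cm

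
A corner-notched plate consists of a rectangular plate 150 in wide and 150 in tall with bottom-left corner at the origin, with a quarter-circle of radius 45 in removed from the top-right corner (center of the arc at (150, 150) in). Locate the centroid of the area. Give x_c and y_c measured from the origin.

x_c = 70.75 in, y_c = 70.75 in

plate: A = 150 × 150 = 22500.00, centroid at (75.00, 75.00).
removed quarter-circle: A = −¼π·45² = -1590.43, centroid at (130.90, 130.90).
ΣA = 20909.57 in², ΣAx_c = 1479310.31 in³, ΣAy_c = 1479310.31 in³.
x_c = 1479310.31/20909.57 = 70.75 in; y_c = 1479310.31/20909.57 = 70.75 in.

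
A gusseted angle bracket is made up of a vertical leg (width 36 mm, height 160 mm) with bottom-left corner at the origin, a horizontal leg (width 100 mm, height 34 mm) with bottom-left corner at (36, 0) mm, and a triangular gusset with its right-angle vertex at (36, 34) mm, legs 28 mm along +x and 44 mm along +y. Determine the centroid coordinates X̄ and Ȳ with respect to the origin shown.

X̄ = 43.37 mm, Ȳ = 56.11 mm

Part | A | x̄ᵢ | ȳᵢ | A·x̄ᵢ | A·ȳᵢ
vertical leg | 5760.00 | 18.00 | 80.00 | 103680.00 | 460800.00
horizontal leg | 3400.00 | 86.00 | 17.00 | 292400.00 | 57800.00
gusset | 616.00 | 45.33 | 48.67 | 27925.33 | 29978.67
Σ | 9776.00 |  |  | 424005.33 | 548578.67
X̄ = 424005.33 / 9776.00 = 43.37 mm
Ȳ = 548578.67 / 9776.00 = 56.11 mm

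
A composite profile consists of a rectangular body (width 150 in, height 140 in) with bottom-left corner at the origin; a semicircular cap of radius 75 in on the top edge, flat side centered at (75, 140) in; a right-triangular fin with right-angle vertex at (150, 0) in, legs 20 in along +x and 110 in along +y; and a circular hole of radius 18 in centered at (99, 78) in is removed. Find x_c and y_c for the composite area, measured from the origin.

rectangular body: A = 150 × 140 = 21000.00, centroid at (75.00, 70.00).
semicircular top: A = ½π·75² = 8835.73, centroid at (75.00, 171.83).
triangular fin: A = ½·20·110 = 1100.00, centroid at (156.67, 36.67).
hole: A = −π·18² = -1017.88, centroid at (99.00, 78.00).
ΣA = 29917.85 in²
ΣAx_c = (21000.00)(75.00) + (8835.73)(75.00) + (1100.00)(156.67) + (-1017.88)(99.00) = 2309243.31 in³
ΣAy_c = (21000.00)(70.00) + (8835.73)(171.83) + (1100.00)(36.67) + (-1017.88)(78.00) = 2949191.11 in³
x_c = 2309243.31 / 29917.85 = 77.19 in
y_c = 2949191.11 / 29917.85 = 98.58 in

x_c = 77.19 in, y_c = 98.58 in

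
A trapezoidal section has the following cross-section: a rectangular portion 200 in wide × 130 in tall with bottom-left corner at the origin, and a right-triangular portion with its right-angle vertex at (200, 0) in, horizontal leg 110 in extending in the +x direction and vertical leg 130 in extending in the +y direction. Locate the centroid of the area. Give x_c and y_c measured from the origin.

x_c = 129.48 in, y_c = 60.33 in

rectangular portion: A = 200 × 130 = 26000.00, centroid at (100.00, 65.00).
triangular portion: A = ½·110·130 = 7150.00, centroid at (236.67, 43.33).
ΣA = 33150.00 in²
ΣAx_c = (26000.00)(100.00) + (7150.00)(236.67) = 4292166.67 in³
ΣAy_c = (26000.00)(65.00) + (7150.00)(43.33) = 1999833.33 in³
x_c = 4292166.67 / 33150.00 = 129.48 in
y_c = 1999833.33 / 33150.00 = 60.33 in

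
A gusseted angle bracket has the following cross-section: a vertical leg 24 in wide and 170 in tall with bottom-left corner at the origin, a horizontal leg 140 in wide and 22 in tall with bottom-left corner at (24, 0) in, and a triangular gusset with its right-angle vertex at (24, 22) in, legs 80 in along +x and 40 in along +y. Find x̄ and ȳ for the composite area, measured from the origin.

Part | A | x̄ᵢ | ȳᵢ | A·x̄ᵢ | A·ȳᵢ
vertical leg | 4080.00 | 12.00 | 85.00 | 48960.00 | 346800.00
horizontal leg | 3080.00 | 94.00 | 11.00 | 289520.00 | 33880.00
gusset | 1600.00 | 50.67 | 35.33 | 81066.67 | 56533.33
Σ | 8760.00 |  |  | 419546.67 | 437213.33
x̄ = 419546.67 / 8760.00 = 47.89 in
ȳ = 437213.33 / 8760.00 = 49.91 in

x̄ = 47.89 in, ȳ = 49.91 in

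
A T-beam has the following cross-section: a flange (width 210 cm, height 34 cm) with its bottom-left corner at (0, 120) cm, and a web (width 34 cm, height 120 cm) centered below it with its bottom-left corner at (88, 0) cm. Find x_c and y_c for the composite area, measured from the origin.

Part | A | x̄ᵢ | ȳᵢ | A·x̄ᵢ | A·ȳᵢ
web | 4080.00 | 105.00 | 60.00 | 428400.00 | 244800.00
flange | 7140.00 | 105.00 | 137.00 | 749700.00 | 978180.00
Σ | 11220.00 |  |  | 1178100.00 | 1222980.00
x_c = 1178100.00 / 11220.00 = 105.00 cm
y_c = 1222980.00 / 11220.00 = 109.00 cm

x_c = 105.00 cm, y_c = 109.00 cm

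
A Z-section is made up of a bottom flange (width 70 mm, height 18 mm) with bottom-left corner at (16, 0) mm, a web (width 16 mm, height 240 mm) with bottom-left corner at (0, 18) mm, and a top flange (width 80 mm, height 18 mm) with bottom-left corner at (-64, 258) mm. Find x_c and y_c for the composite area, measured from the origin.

x_c = 9.24 mm, y_c = 141.55 mm

Part | A | x̄ᵢ | ȳᵢ | A·x̄ᵢ | A·ȳᵢ
bottom flange | 1260.00 | 51.00 | 9.00 | 64260.00 | 11340.00
web | 3840.00 | 8.00 | 138.00 | 30720.00 | 529920.00
top flange | 1440.00 | -24.00 | 267.00 | -34560.00 | 384480.00
Σ | 6540.00 |  |  | 60420.00 | 925740.00
x_c = 60420.00 / 6540.00 = 9.24 mm
y_c = 925740.00 / 6540.00 = 141.55 mm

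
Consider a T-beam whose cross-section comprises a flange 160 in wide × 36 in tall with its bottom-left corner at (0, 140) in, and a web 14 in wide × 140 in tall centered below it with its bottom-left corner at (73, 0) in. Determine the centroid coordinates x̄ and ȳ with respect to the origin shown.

x̄ = 80.00 in, ȳ = 135.66 in

web: A = 14 × 140 = 1960.00, centroid at (80.00, 70.00).
flange: A = 160 × 36 = 5760.00, centroid at (80.00, 158.00).
ΣA = 7720.00 in², ΣAx̄ = 617600.00 in³, ΣAȳ = 1047280.00 in³.
x̄ = 617600.00/7720.00 = 80.00 in; ȳ = 1047280.00/7720.00 = 135.66 in.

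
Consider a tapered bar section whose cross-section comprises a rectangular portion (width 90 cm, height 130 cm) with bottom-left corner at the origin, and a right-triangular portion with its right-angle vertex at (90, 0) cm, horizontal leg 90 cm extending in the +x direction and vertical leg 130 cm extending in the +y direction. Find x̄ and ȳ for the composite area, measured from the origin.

rectangular portion: A = 90 × 130 = 11700.00, centroid at (45.00, 65.00).
triangular portion: A = ½·90·130 = 5850.00, centroid at (120.00, 43.33).
ΣA = 17550.00 cm²
ΣAx̄ = (11700.00)(45.00) + (5850.00)(120.00) = 1228500.00 cm³
ΣAȳ = (11700.00)(65.00) + (5850.00)(43.33) = 1014000.00 cm³
x̄ = 1228500.00 / 17550.00 = 70.00 cm
ȳ = 1014000.00 / 17550.00 = 57.78 cm

x̄ = 70.00 cm, ȳ = 57.78 cm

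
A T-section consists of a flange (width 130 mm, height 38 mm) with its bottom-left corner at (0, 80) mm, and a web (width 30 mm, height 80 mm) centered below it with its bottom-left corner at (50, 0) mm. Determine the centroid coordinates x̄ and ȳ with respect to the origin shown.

x̄ = 65.00 mm, ȳ = 79.71 mm

Part | A | x̄ᵢ | ȳᵢ | A·x̄ᵢ | A·ȳᵢ
web | 2400.00 | 65.00 | 40.00 | 156000.00 | 96000.00
flange | 4940.00 | 65.00 | 99.00 | 321100.00 | 489060.00
Σ | 7340.00 |  |  | 477100.00 | 585060.00
x̄ = 477100.00 / 7340.00 = 65.00 mm
ȳ = 585060.00 / 7340.00 = 79.71 mm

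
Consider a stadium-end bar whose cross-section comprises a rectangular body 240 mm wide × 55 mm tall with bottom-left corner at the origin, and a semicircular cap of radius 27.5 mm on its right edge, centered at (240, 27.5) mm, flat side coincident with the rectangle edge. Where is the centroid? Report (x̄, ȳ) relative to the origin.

x̄ = 130.87 mm, ȳ = 27.50 mm

rectangular body: A = 240 × 55 = 13200.00, centroid at (120.00, 27.50).
semicircular end: A = ½π·27.5² = 1187.91, centroid at (251.67, 27.50).
ΣA = 14387.91 mm², ΣAx̄ = 1882964.12 mm³, ΣAȳ = 395667.65 mm³.
x̄ = 1882964.12/14387.91 = 130.87 mm; ȳ = 395667.65/14387.91 = 27.50 mm.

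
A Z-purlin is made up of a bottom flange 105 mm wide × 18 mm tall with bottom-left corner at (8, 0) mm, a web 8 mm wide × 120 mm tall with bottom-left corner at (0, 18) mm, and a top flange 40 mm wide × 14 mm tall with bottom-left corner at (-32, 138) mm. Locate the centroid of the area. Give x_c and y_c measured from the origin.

bottom flange: A = 105 × 18 = 1890.00, centroid at (60.50, 9.00).
web: A = 8 × 120 = 960.00, centroid at (4.00, 78.00).
top flange: A = 40 × 14 = 560.00, centroid at (-12.00, 145.00).
ΣA = 3410.00 mm², ΣAx_c = 111465.00 mm³, ΣAy_c = 173090.00 mm³.
x_c = 111465.00/3410.00 = 32.69 mm; y_c = 173090.00/3410.00 = 50.76 mm.

x_c = 32.69 mm, y_c = 50.76 mm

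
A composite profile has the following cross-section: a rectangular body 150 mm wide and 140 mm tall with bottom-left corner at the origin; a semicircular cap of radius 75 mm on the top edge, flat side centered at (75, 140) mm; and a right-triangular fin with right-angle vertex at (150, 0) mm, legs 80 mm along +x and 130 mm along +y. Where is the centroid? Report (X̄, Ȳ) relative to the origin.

X̄ = 90.09 mm, Ȳ = 91.72 mm

rectangular body: A = 150 × 140 = 21000.00, centroid at (75.00, 70.00).
semicircular top: A = ½π·75² = 8835.73, centroid at (75.00, 171.83).
triangular fin: A = ½·80·130 = 5200.00, centroid at (176.67, 43.33).
ΣA = 35035.73 mm²
ΣAX̄ = (21000.00)(75.00) + (8835.73)(75.00) + (5200.00)(176.67) = 3156346.37 mm³
ΣAȲ = (21000.00)(70.00) + (8835.73)(171.83) + (5200.00)(43.33) = 3213585.44 mm³
X̄ = 3156346.37 / 35035.73 = 90.09 mm
Ȳ = 3213585.44 / 35035.73 = 91.72 mm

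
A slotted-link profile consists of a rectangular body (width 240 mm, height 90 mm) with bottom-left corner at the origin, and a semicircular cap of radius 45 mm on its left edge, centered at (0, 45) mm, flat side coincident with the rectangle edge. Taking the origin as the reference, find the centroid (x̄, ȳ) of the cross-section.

rectangular body: A = 240 × 90 = 21600.00, centroid at (120.00, 45.00).
semicircular end: A = ½π·45² = 3180.86, centroid at (-19.10, 45.00).
ΣA = 24780.86 mm²
ΣAx̄ = (21600.00)(120.00) + (3180.86)(-19.10) = 2531250.00 mm³
ΣAȳ = (21600.00)(45.00) + (3180.86)(45.00) = 1115138.82 mm³
x̄ = 2531250.00 / 24780.86 = 102.15 mm
ȳ = 1115138.82 / 24780.86 = 45.00 mm

x̄ = 102.15 mm, ȳ = 45.00 mm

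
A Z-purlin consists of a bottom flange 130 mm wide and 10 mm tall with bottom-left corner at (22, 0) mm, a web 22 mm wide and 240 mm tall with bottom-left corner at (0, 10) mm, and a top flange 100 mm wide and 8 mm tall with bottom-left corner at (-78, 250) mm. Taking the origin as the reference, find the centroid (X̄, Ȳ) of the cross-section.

bottom flange: A = 130 × 10 = 1300.00, centroid at (87.00, 5.00).
web: A = 22 × 240 = 5280.00, centroid at (11.00, 130.00).
top flange: A = 100 × 8 = 800.00, centroid at (-28.00, 254.00).
ΣA = 7380.00 mm²
ΣAX̄ = (1300.00)(87.00) + (5280.00)(11.00) + (800.00)(-28.00) = 148780.00 mm³
ΣAȲ = (1300.00)(5.00) + (5280.00)(130.00) + (800.00)(254.00) = 896100.00 mm³
X̄ = 148780.00 / 7380.00 = 20.16 mm
Ȳ = 896100.00 / 7380.00 = 121.42 mm

X̄ = 20.16 mm, Ȳ = 121.42 mm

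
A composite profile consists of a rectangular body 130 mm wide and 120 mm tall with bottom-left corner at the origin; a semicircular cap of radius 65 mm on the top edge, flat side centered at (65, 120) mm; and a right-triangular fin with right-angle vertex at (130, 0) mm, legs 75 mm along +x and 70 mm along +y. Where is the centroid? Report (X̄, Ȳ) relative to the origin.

rectangular body: A = 130 × 120 = 15600.00, centroid at (65.00, 60.00).
semicircular top: A = ½π·65² = 6636.61, centroid at (65.00, 147.59).
triangular fin: A = ½·75·70 = 2625.00, centroid at (155.00, 23.33).
ΣA = 24861.61 mm²
ΣAX̄ = (15600.00)(65.00) + (6636.61)(65.00) + (2625.00)(155.00) = 1852254.94 mm³
ΣAȲ = (15600.00)(60.00) + (6636.61)(147.59) + (2625.00)(23.33) = 1976727.07 mm³
X̄ = 1852254.94 / 24861.61 = 74.50 mm
Ȳ = 1976727.07 / 24861.61 = 79.51 mm

X̄ = 74.50 mm, Ȳ = 79.51 mm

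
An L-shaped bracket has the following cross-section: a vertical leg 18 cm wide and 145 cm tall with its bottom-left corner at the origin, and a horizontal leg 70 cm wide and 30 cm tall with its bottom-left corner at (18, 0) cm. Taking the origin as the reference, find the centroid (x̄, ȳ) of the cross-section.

x̄ = 28.62 cm, ȳ = 46.86 cm

vertical leg: A = 18 × 145 = 2610.00, centroid at (9.00, 72.50).
horizontal leg: A = 70 × 30 = 2100.00, centroid at (53.00, 15.00).
ΣA = 4710.00 cm²
ΣAx̄ = (2610.00)(9.00) + (2100.00)(53.00) = 134790.00 cm³
ΣAȳ = (2610.00)(72.50) + (2100.00)(15.00) = 220725.00 cm³
x̄ = 134790.00 / 4710.00 = 28.62 cm
ȳ = 220725.00 / 4710.00 = 46.86 cm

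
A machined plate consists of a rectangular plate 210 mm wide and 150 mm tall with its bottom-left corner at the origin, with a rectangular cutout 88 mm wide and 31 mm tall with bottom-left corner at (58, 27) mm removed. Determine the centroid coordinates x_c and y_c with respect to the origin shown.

x_c = 105.28 mm, y_c = 78.08 mm

plate: A = 210 × 150 = 31500.00, centroid at (105.00, 75.00).
hole: A = −(88 × 31) = -2728.00, centroid at (102.00, 42.50).
ΣA = 28772.00 mm², ΣAx_c = 3029244.00 mm³, ΣAy_c = 2246560.00 mm³.
x_c = 3029244.00/28772.00 = 105.28 mm; y_c = 2246560.00/28772.00 = 78.08 mm.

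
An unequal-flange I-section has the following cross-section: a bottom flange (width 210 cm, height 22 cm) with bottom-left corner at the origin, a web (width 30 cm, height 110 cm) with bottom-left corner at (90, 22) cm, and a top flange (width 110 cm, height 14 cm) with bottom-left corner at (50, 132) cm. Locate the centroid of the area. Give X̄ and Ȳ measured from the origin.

bottom flange: A = 210 × 22 = 4620.00, centroid at (105.00, 11.00).
web: A = 30 × 110 = 3300.00, centroid at (105.00, 77.00).
top flange: A = 110 × 14 = 1540.00, centroid at (105.00, 139.00).
ΣA = 9460.00 cm², ΣAX̄ = 993300.00 cm³, ΣAȲ = 518980.00 cm³.
X̄ = 993300.00/9460.00 = 105.00 cm; Ȳ = 518980.00/9460.00 = 54.86 cm.

X̄ = 105.00 cm, Ȳ = 54.86 cm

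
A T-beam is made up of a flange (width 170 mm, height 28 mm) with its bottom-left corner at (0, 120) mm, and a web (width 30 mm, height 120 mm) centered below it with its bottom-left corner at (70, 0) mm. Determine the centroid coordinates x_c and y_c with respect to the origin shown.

web: A = 30 × 120 = 3600.00, centroid at (85.00, 60.00).
flange: A = 170 × 28 = 4760.00, centroid at (85.00, 134.00).
ΣA = 8360.00 mm², ΣAx_c = 710600.00 mm³, ΣAy_c = 853840.00 mm³.
x_c = 710600.00/8360.00 = 85.00 mm; y_c = 853840.00/8360.00 = 102.13 mm.

x_c = 85.00 mm, y_c = 102.13 mm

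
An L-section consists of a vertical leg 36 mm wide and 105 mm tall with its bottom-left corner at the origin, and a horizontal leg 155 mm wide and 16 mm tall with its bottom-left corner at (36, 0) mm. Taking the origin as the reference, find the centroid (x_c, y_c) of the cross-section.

vertical leg: A = 36 × 105 = 3780.00, centroid at (18.00, 52.50).
horizontal leg: A = 155 × 16 = 2480.00, centroid at (113.50, 8.00).
ΣA = 6260.00 mm²
ΣAx_c = (3780.00)(18.00) + (2480.00)(113.50) = 349520.00 mm³
ΣAy_c = (3780.00)(52.50) + (2480.00)(8.00) = 218290.00 mm³
x_c = 349520.00 / 6260.00 = 55.83 mm
y_c = 218290.00 / 6260.00 = 34.87 mm

x_c = 55.83 mm, y_c = 34.87 mm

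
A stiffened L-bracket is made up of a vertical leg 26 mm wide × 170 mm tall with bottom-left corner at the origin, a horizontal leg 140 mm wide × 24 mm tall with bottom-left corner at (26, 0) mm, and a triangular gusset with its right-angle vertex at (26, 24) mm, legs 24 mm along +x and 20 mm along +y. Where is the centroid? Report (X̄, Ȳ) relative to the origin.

X̄ = 48.40 mm, Ȳ = 52.79 mm

vertical leg: A = 26 × 170 = 4420.00, centroid at (13.00, 85.00).
horizontal leg: A = 140 × 24 = 3360.00, centroid at (96.00, 12.00).
gusset: A = ½·24·20 = 240.00, centroid at (34.00, 30.67).
ΣA = 8020.00 mm², ΣAX̄ = 388180.00 mm³, ΣAȲ = 423380.00 mm³.
X̄ = 388180.00/8020.00 = 48.40 mm; Ȳ = 423380.00/8020.00 = 52.79 mm.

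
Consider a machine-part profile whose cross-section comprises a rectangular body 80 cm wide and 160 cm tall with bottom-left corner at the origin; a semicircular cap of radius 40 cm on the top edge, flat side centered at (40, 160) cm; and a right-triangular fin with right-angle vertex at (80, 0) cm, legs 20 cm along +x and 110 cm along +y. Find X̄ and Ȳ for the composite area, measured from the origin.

X̄ = 43.13 cm, Ȳ = 91.95 cm

rectangular body: A = 80 × 160 = 12800.00, centroid at (40.00, 80.00).
semicircular top: A = ½π·40² = 2513.27, centroid at (40.00, 176.98).
triangular fin: A = ½·20·110 = 1100.00, centroid at (86.67, 36.67).
ΣA = 16413.27 cm²
ΣAX̄ = (12800.00)(40.00) + (2513.27)(40.00) + (1100.00)(86.67) = 707864.30 cm³
ΣAȲ = (12800.00)(80.00) + (2513.27)(176.98) + (1100.00)(36.67) = 1509123.86 cm³
X̄ = 707864.30 / 16413.27 = 43.13 cm
Ȳ = 1509123.86 / 16413.27 = 91.95 cm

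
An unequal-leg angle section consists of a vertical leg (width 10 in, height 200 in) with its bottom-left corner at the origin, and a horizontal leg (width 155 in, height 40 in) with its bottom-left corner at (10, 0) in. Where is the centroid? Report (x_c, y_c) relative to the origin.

vertical leg: A = 10 × 200 = 2000.00, centroid at (5.00, 100.00).
horizontal leg: A = 155 × 40 = 6200.00, centroid at (87.50, 20.00).
ΣA = 8200.00 in²
ΣAx_c = (2000.00)(5.00) + (6200.00)(87.50) = 552500.00 in³
ΣAy_c = (2000.00)(100.00) + (6200.00)(20.00) = 324000.00 in³
x_c = 552500.00 / 8200.00 = 67.38 in
y_c = 324000.00 / 8200.00 = 39.51 in

x_c = 67.38 in, y_c = 39.51 in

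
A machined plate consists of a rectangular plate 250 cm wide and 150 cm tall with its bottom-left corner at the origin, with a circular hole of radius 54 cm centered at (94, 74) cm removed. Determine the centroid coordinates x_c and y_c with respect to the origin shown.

plate: A = 250 × 150 = 37500.00, centroid at (125.00, 75.00).
hole: A = −π·54² = -9160.88, centroid at (94.00, 74.00).
ΣA = 28339.12 cm²
ΣAx_c = (37500.00)(125.00) + (-9160.88)(94.00) = 3826376.89 cm³
ΣAy_c = (37500.00)(75.00) + (-9160.88)(74.00) = 2134594.57 cm³
x_c = 3826376.89 / 28339.12 = 135.02 cm
y_c = 2134594.57 / 28339.12 = 75.32 cm

x_c = 135.02 cm, y_c = 75.32 cm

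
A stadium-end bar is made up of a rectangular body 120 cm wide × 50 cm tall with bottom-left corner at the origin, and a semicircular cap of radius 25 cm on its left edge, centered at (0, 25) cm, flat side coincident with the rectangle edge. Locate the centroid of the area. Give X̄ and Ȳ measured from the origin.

X̄ = 50.07 cm, Ȳ = 25.00 cm

Part | A | x̄ᵢ | ȳᵢ | A·x̄ᵢ | A·ȳᵢ
rectangular body | 6000.00 | 60.00 | 25.00 | 360000.00 | 150000.00
semicircular end | 981.75 | -10.61 | 25.00 | -10416.67 | 24543.69
Σ | 6981.75 |  |  | 349583.33 | 174543.69
X̄ = 349583.33 / 6981.75 = 50.07 cm
Ȳ = 174543.69 / 6981.75 = 25.00 cm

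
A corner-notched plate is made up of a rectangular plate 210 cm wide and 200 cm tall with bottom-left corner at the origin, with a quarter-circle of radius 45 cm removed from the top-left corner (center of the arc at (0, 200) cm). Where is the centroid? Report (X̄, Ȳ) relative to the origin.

Part | A | x̄ᵢ | ȳᵢ | A·x̄ᵢ | A·ȳᵢ
plate | 42000.00 | 105.00 | 100.00 | 4410000.00 | 4200000.00
removed quarter-circle | -1590.43 | 19.10 | 180.90 | -30375.00 | -287711.26
Σ | 40409.57 |  |  | 4379625.00 | 3912288.74
X̄ = 4379625.00 / 40409.57 = 108.38 cm
Ȳ = 3912288.74 / 40409.57 = 96.82 cm

X̄ = 108.38 cm, Ȳ = 96.82 cm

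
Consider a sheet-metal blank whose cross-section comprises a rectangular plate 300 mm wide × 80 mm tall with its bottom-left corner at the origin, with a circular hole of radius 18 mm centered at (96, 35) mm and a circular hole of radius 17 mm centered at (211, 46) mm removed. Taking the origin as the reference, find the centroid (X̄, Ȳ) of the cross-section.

Part | A | x̄ᵢ | ȳᵢ | A·x̄ᵢ | A·ȳᵢ
plate | 24000.00 | 150.00 | 40.00 | 3600000.00 | 960000.00
hole 1 | -1017.88 | 96.00 | 35.00 | -97716.10 | -35625.66
hole 2 | -907.92 | 211.00 | 46.00 | -191571.18 | -41764.33
Σ | 22074.20 |  |  | 3310712.72 | 882610.01
X̄ = 3310712.72 / 22074.20 = 149.98 mm
Ȳ = 882610.01 / 22074.20 = 39.98 mm

X̄ = 149.98 mm, Ȳ = 39.98 mm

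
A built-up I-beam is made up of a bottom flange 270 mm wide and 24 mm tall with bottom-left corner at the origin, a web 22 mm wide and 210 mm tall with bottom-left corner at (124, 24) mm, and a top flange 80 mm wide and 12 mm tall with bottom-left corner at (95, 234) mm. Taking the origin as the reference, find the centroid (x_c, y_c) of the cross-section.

bottom flange: A = 270 × 24 = 6480.00, centroid at (135.00, 12.00).
web: A = 22 × 210 = 4620.00, centroid at (135.00, 129.00).
top flange: A = 80 × 12 = 960.00, centroid at (135.00, 240.00).
ΣA = 12060.00 mm², ΣAx_c = 1628100.00 mm³, ΣAy_c = 904140.00 mm³.
x_c = 1628100.00/12060.00 = 135.00 mm; y_c = 904140.00/12060.00 = 74.97 mm.

x_c = 135.00 mm, y_c = 74.97 mm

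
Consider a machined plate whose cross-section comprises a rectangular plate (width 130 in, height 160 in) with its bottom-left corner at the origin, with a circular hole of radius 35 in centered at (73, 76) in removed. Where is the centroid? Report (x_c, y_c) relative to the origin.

Part | A | x̄ᵢ | ȳᵢ | A·x̄ᵢ | A·ȳᵢ
plate | 20800.00 | 65.00 | 80.00 | 1352000.00 | 1664000.00
hole | -3848.45 | 73.00 | 76.00 | -280936.92 | -292482.28
Σ | 16951.55 |  |  | 1071063.08 | 1371517.72
x_c = 1071063.08 / 16951.55 = 63.18 in
y_c = 1371517.72 / 16951.55 = 80.91 in

x_c = 63.18 in, y_c = 80.91 in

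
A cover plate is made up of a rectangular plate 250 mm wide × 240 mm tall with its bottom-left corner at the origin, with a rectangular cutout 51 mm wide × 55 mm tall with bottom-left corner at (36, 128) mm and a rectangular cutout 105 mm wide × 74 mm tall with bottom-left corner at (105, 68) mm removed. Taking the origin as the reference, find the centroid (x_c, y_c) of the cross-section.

x_c = 123.49 mm, y_c = 120.34 mm

Part | A | x̄ᵢ | ȳᵢ | A·x̄ᵢ | A·ȳᵢ
plate | 60000.00 | 125.00 | 120.00 | 7500000.00 | 7200000.00
hole 1 | -2805.00 | 61.50 | 155.50 | -172507.50 | -436177.50
hole 2 | -7770.00 | 157.50 | 105.00 | -1223775.00 | -815850.00
Σ | 49425.00 |  |  | 6103717.50 | 5947972.50
x_c = 6103717.50 / 49425.00 = 123.49 mm
y_c = 5947972.50 / 49425.00 = 120.34 mm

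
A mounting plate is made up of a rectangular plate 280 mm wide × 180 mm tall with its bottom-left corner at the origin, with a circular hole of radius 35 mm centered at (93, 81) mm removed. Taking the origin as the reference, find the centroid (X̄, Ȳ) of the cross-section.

plate: A = 280 × 180 = 50400.00, centroid at (140.00, 90.00).
hole: A = −π·35² = -3848.45, centroid at (93.00, 81.00).
ΣA = 46551.55 mm², ΣAX̄ = 6698094.06 mm³, ΣAȲ = 4224275.47 mm³.
X̄ = 6698094.06/46551.55 = 143.89 mm; Ȳ = 4224275.47/46551.55 = 90.74 mm.

X̄ = 143.89 mm, Ȳ = 90.74 mm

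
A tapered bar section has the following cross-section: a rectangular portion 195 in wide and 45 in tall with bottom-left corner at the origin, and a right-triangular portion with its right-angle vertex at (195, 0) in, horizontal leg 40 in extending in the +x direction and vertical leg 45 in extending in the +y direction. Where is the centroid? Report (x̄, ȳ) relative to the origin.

Part | A | x̄ᵢ | ȳᵢ | A·x̄ᵢ | A·ȳᵢ
rectangular portion | 8775.00 | 97.50 | 22.50 | 855562.50 | 197437.50
triangular portion | 900.00 | 208.33 | 15.00 | 187500.00 | 13500.00
Σ | 9675.00 |  |  | 1043062.50 | 210937.50
x̄ = 1043062.50 / 9675.00 = 107.81 in
ȳ = 210937.50 / 9675.00 = 21.80 in

x̄ = 107.81 in, ȳ = 21.80 in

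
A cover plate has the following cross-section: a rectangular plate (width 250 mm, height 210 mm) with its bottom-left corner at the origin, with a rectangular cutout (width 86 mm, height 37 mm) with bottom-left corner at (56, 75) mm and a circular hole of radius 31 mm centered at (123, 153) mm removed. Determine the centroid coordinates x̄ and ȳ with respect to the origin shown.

x̄ = 126.92 mm, ȳ = 102.66 mm

plate: A = 250 × 210 = 52500.00, centroid at (125.00, 105.00).
hole 1: A = −(86 × 37) = -3182.00, centroid at (99.00, 93.50).
hole 2: A = −π·31² = -3019.07, centroid at (123.00, 153.00).
ΣA = 46298.93 mm²
ΣAx̄ = (52500.00)(125.00) + (-3182.00)(99.00) + (-3019.07)(123.00) = 5876136.32 mm³
ΣAȳ = (52500.00)(105.00) + (-3182.00)(93.50) + (-3019.07)(153.00) = 4753065.21 mm³
x̄ = 5876136.32 / 46298.93 = 126.92 mm
ȳ = 4753065.21 / 46298.93 = 102.66 mm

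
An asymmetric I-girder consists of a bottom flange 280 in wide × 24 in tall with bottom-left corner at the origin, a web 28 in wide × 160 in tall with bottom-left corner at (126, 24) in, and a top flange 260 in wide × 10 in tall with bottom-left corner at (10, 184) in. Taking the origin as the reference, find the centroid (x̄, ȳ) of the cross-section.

x̄ = 140.00 in, ȳ = 75.21 in

bottom flange: A = 280 × 24 = 6720.00, centroid at (140.00, 12.00).
web: A = 28 × 160 = 4480.00, centroid at (140.00, 104.00).
top flange: A = 260 × 10 = 2600.00, centroid at (140.00, 189.00).
ΣA = 13800.00 in², ΣAx̄ = 1932000.00 in³, ΣAȳ = 1037960.00 in³.
x̄ = 1932000.00/13800.00 = 140.00 in; ȳ = 1037960.00/13800.00 = 75.21 in.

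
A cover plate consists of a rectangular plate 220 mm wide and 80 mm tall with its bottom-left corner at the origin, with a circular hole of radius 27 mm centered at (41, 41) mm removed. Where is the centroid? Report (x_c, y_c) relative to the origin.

plate: A = 220 × 80 = 17600.00, centroid at (110.00, 40.00).
hole: A = −π·27² = -2290.22, centroid at (41.00, 41.00).
ΣA = 15309.78 mm²
ΣAx_c = (17600.00)(110.00) + (-2290.22)(41.00) = 1842100.94 mm³
ΣAy_c = (17600.00)(40.00) + (-2290.22)(41.00) = 610100.94 mm³
x_c = 1842100.94 / 15309.78 = 120.32 mm
y_c = 610100.94 / 15309.78 = 39.85 mm

x_c = 120.32 mm, y_c = 39.85 mm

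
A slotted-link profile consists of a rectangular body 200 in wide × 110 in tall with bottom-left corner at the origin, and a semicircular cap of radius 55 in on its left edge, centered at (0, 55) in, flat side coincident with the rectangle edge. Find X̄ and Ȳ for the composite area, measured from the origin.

rectangular body: A = 200 × 110 = 22000.00, centroid at (100.00, 55.00).
semicircular end: A = ½π·55² = 4751.66, centroid at (-23.34, 55.00).
ΣA = 26751.66 in², ΣAX̄ = 2089083.33 in³, ΣAȲ = 1471341.24 in³.
X̄ = 2089083.33/26751.66 = 78.09 in; Ȳ = 1471341.24/26751.66 = 55.00 in.

X̄ = 78.09 in, Ȳ = 55.00 in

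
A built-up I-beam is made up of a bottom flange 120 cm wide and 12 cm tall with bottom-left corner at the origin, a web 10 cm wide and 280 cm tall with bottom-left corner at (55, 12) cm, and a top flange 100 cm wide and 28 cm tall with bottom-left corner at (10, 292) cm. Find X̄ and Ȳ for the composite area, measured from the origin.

bottom flange: A = 120 × 12 = 1440.00, centroid at (60.00, 6.00).
web: A = 10 × 280 = 2800.00, centroid at (60.00, 152.00).
top flange: A = 100 × 28 = 2800.00, centroid at (60.00, 306.00).
ΣA = 7040.00 cm²
ΣAX̄ = (1440.00)(60.00) + (2800.00)(60.00) + (2800.00)(60.00) = 422400.00 cm³
ΣAȲ = (1440.00)(6.00) + (2800.00)(152.00) + (2800.00)(306.00) = 1291040.00 cm³
X̄ = 422400.00 / 7040.00 = 60.00 cm
Ȳ = 1291040.00 / 7040.00 = 183.39 cm

X̄ = 60.00 cm, Ȳ = 183.39 cm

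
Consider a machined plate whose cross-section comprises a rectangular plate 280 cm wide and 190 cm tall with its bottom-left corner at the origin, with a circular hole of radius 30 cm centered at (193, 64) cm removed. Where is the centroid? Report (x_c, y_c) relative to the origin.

x_c = 137.03 cm, y_c = 96.74 cm

plate: A = 280 × 190 = 53200.00, centroid at (140.00, 95.00).
hole: A = −π·30² = -2827.43, centroid at (193.00, 64.00).
ΣA = 50372.57 cm², ΣAx_c = 6902305.36 cm³, ΣAy_c = 4873044.26 cm³.
x_c = 6902305.36/50372.57 = 137.03 cm; y_c = 4873044.26/50372.57 = 96.74 cm.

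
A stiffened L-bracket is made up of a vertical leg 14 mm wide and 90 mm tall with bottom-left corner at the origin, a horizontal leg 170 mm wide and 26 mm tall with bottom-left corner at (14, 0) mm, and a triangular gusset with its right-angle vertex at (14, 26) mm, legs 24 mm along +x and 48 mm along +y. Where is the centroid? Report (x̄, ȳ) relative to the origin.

vertical leg: A = 14 × 90 = 1260.00, centroid at (7.00, 45.00).
horizontal leg: A = 170 × 26 = 4420.00, centroid at (99.00, 13.00).
gusset: A = ½·24·48 = 576.00, centroid at (22.00, 42.00).
ΣA = 6256.00 mm²
ΣAx̄ = (1260.00)(7.00) + (4420.00)(99.00) + (576.00)(22.00) = 459072.00 mm³
ΣAȳ = (1260.00)(45.00) + (4420.00)(13.00) + (576.00)(42.00) = 138352.00 mm³
x̄ = 459072.00 / 6256.00 = 73.38 mm
ȳ = 138352.00 / 6256.00 = 22.12 mm

x̄ = 73.38 mm, ȳ = 22.12 mm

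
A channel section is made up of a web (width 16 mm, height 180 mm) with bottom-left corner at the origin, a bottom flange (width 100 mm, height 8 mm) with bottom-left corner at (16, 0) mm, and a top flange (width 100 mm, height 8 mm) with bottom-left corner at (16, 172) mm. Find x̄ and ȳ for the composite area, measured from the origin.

x̄ = 28.71 mm, ȳ = 90.00 mm

web: A = 16 × 180 = 2880.00, centroid at (8.00, 90.00).
bottom flange: A = 100 × 8 = 800.00, centroid at (66.00, 4.00).
top flange: A = 100 × 8 = 800.00, centroid at (66.00, 176.00).
ΣA = 4480.00 mm², ΣAx̄ = 128640.00 mm³, ΣAȳ = 403200.00 mm³.
x̄ = 128640.00/4480.00 = 28.71 mm; ȳ = 403200.00/4480.00 = 90.00 mm.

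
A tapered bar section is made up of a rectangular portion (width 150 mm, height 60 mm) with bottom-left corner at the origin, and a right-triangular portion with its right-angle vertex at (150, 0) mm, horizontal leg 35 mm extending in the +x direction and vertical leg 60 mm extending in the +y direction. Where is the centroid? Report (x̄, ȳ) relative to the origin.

rectangular portion: A = 150 × 60 = 9000.00, centroid at (75.00, 30.00).
triangular portion: A = ½·35·60 = 1050.00, centroid at (161.67, 20.00).
ΣA = 10050.00 mm²
ΣAx̄ = (9000.00)(75.00) + (1050.00)(161.67) = 844750.00 mm³
ΣAȳ = (9000.00)(30.00) + (1050.00)(20.00) = 291000.00 mm³
x̄ = 844750.00 / 10050.00 = 84.05 mm
ȳ = 291000.00 / 10050.00 = 28.96 mm

x̄ = 84.05 mm, ȳ = 28.96 mm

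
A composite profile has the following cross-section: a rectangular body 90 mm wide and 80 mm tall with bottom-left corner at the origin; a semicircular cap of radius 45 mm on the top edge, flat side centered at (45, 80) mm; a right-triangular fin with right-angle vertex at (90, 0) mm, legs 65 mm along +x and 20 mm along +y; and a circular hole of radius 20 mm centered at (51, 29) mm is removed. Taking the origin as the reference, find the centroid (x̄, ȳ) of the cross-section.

x̄ = 48.66 mm, ȳ = 58.43 mm

rectangular body: A = 90 × 80 = 7200.00, centroid at (45.00, 40.00).
semicircular top: A = ½π·45² = 3180.86, centroid at (45.00, 99.10).
triangular fin: A = ½·65·20 = 650.00, centroid at (111.67, 6.67).
hole: A = −π·20² = -1256.64, centroid at (51.00, 29.00).
ΣA = 9774.23 mm²
ΣAx̄ = (7200.00)(45.00) + (3180.86)(45.00) + (650.00)(111.67) + (-1256.64)(51.00) = 475633.66 mm³
ΣAȳ = (7200.00)(40.00) + (3180.86)(99.10) + (650.00)(6.67) + (-1256.64)(29.00) = 571109.86 mm³
x̄ = 475633.66 / 9774.23 = 48.66 mm
ȳ = 571109.86 / 9774.23 = 58.43 mm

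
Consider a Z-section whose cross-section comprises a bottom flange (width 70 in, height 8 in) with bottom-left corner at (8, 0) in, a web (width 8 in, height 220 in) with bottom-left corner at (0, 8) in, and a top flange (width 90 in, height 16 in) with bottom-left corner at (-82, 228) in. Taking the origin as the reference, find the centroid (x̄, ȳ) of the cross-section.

x̄ = -5.89 in, ȳ = 146.21 in

bottom flange: A = 70 × 8 = 560.00, centroid at (43.00, 4.00).
web: A = 8 × 220 = 1760.00, centroid at (4.00, 118.00).
top flange: A = 90 × 16 = 1440.00, centroid at (-37.00, 236.00).
ΣA = 3760.00 in²
ΣAx̄ = (560.00)(43.00) + (1760.00)(4.00) + (1440.00)(-37.00) = -22160.00 in³
ΣAȳ = (560.00)(4.00) + (1760.00)(118.00) + (1440.00)(236.00) = 549760.00 in³
x̄ = -22160.00 / 3760.00 = -5.89 in
ȳ = 549760.00 / 3760.00 = 146.21 in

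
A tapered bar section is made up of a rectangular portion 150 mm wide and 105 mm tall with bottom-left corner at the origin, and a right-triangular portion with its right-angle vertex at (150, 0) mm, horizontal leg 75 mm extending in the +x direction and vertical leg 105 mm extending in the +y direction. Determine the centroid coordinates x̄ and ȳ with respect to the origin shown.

x̄ = 95.00 mm, ȳ = 49.00 mm

rectangular portion: A = 150 × 105 = 15750.00, centroid at (75.00, 52.50).
triangular portion: A = ½·75·105 = 3937.50, centroid at (175.00, 35.00).
ΣA = 19687.50 mm², ΣAx̄ = 1870312.50 mm³, ΣAȳ = 964687.50 mm³.
x̄ = 1870312.50/19687.50 = 95.00 mm; ȳ = 964687.50/19687.50 = 49.00 mm.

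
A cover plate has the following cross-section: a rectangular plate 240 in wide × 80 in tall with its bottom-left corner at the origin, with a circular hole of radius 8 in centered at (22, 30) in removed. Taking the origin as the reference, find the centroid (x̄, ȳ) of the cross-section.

x̄ = 121.04 in, ȳ = 40.11 in

plate: A = 240 × 80 = 19200.00, centroid at (120.00, 40.00).
hole: A = −π·8² = -201.06, centroid at (22.00, 30.00).
ΣA = 18998.94 in², ΣAx̄ = 2299576.64 in³, ΣAȳ = 761968.14 in³.
x̄ = 2299576.64/18998.94 = 121.04 in; ȳ = 761968.14/18998.94 = 40.11 in.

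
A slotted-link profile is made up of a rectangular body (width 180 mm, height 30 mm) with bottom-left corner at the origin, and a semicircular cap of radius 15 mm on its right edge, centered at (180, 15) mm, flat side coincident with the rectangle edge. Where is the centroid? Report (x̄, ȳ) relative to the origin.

x̄ = 95.92 mm, ȳ = 15.00 mm

Part | A | x̄ᵢ | ȳᵢ | A·x̄ᵢ | A·ȳᵢ
rectangular body | 5400.00 | 90.00 | 15.00 | 486000.00 | 81000.00
semicircular end | 353.43 | 186.37 | 15.00 | 65867.25 | 5301.44
Σ | 5753.43 |  |  | 551867.25 | 86301.44
x̄ = 551867.25 / 5753.43 = 95.92 mm
ȳ = 86301.44 / 5753.43 = 15.00 mm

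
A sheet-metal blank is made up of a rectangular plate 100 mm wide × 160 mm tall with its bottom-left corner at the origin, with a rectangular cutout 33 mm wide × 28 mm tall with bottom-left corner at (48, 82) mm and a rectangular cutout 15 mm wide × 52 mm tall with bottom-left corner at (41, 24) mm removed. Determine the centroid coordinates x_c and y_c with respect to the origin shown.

plate: A = 100 × 160 = 16000.00, centroid at (50.00, 80.00).
hole 1: A = −(33 × 28) = -924.00, centroid at (64.50, 96.00).
hole 2: A = −(15 × 52) = -780.00, centroid at (48.50, 50.00).
ΣA = 14296.00 mm²
ΣAx_c = (16000.00)(50.00) + (-924.00)(64.50) + (-780.00)(48.50) = 702572.00 mm³
ΣAy_c = (16000.00)(80.00) + (-924.00)(96.00) + (-780.00)(50.00) = 1152296.00 mm³
x_c = 702572.00 / 14296.00 = 49.14 mm
y_c = 1152296.00 / 14296.00 = 80.60 mm

x_c = 49.14 mm, y_c = 80.60 mm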